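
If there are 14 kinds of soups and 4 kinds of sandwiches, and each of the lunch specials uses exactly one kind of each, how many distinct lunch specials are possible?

By the multiplication principle: 14 x 4.

Final answer: 56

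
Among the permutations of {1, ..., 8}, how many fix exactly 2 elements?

Choose which 2 elements are fixed: C(8,2) = 28.
Derange the remaining 6 using D(j) = (j-1)(D(j-1) + D(j-2)), D(0)=1, D(1)=0: D(2)=1, D(3)=2, D(4)=9, D(5)=44, D(6)=265.
Total: 28 x 265.

Final answer: C(8,2) D(6) = 7420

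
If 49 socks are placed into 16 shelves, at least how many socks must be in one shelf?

By the pigeonhole principle: ceiling(49/16).

Final answer: 4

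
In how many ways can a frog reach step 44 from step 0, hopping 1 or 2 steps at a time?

Let f(n) count the ways. The last step is size 1 or 2, so f(n) = f(n-1) + f(n-2) with f(1)=1, f(2)=2.
Building up term by term: f(1)=1, f(2)=2, f(3)=3, f(4)=5, f(5)=8, f(6)=13, f(7)=21, f(8)=34, f(9)=55, f(10)=89, f(11)=144, f(12)=233, f(13)=377, f(14)=610, f(15)=987, f(16)=1597, f(17)=2584, f(18)=4181, f(19)=6765, f(20)=10946, f(21)=17711, f(22)=28657, f(23)=46368, f(24)=75025, f(25)=121393, f(26)=196418, f(27)=317811, f(28)=514229, f(29)=832040, f(30)=1346269, f(31)=2178309, f(32)=3524578, f(33)=5702887, f(34)=9227465, f(35)=14930352, f(36)=24157817, f(37)=39088169, f(38)=63245986, f(39)=102334155, f(40)=165580141, f(41)=267914296, f(42)=433494437, f(43)=701408733, f(44)=1134903170.

Final answer: 1134903170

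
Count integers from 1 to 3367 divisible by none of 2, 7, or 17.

|div by 2|=1683, |div by 7|=481, |div by 17|=198.
|div by 2&7|=240, |div by 2&17|=99, |div by 7&17|=28, |div by all|=14.
By inclusion-exclusion, divisible by at least one: 1683+481+198-240-99-28+14 = 2009.
Not divisible by any: 3367 - 2009.

Final answer: 1358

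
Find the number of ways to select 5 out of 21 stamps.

C(21,5) = 21!/(5! x (21-5)!).

Final answer: C(21,5) = 20349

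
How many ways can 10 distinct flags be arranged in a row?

The number of ways to arrange 10 distinct objects is 10!.

Final answer: 10! = 3628800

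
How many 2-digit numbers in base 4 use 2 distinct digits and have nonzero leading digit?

The leading digit has 3 choices (anything but zero); the next has 3 (anything but the first), then 2, and so on, one fewer each time.
Total: 3 x 3.

Final answer: 9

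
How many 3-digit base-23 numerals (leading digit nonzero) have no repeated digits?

The leading digit has 22 choices (anything but zero); the next has 22 (anything but the first), then 21, and so on, one fewer each time.
Total: 22 x 22 x 21.

Final answer: 10164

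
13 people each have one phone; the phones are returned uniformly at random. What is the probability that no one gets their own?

Derangements satisfy D(n) = (n-1)(D(n-1) + D(n-2)), starting from D(0)=1, D(1)=0.
Building up: D(2)=1, D(3)=2, D(4)=9, D(5)=44, D(6)=265, D(7)=1854, D(8)=14833, D(9)=133496, D(10)=1334961, D(11)=14684570, D(12)=176214841, D(13)=2290792932.
Total arrangements: 13! = 6227020800.
Probability = D(13)/13! = 63633137/172972800.

Final answer: D(13)/13! = 2290792932/6227020800 = 0.367879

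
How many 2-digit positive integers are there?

The leading digit cannot be 0 (9 options); the other 1 digit can be anything (10 options each).
Total: 9 x 10^1.

Final answer: 90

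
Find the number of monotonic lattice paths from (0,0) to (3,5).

Each path has 3 right steps and 5 up steps in some order (8 steps total).
Choose which 5 of the 8 steps are up: C(8,5).

Final answer: C(8,5) = 56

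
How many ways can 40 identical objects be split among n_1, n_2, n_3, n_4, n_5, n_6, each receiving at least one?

Substitute n'_i = n_i - 1 (so n'_i >= 0). Then sum n'_i = 40 - 6 = 34.
Stars and bars: C(34+6-1, 6-1) = C(39,5).

Final answer: C(39,5) = 575757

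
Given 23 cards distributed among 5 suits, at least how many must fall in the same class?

By pigeonhole with 23 objects and 5 categories: ceiling(23/5).

Final answer: 5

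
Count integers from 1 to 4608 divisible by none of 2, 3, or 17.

|div by 2|=2304, |div by 3|=1536, |div by 17|=271.
|div by 2&3|=768, |div by 2&17|=135, |div by 3&17|=90, |div by all|=45.
By inclusion-exclusion, divisible by at least one: 2304+1536+271-768-135-90+45 = 3163.
Not divisible by any: 4608 - 3163.

Final answer: 1445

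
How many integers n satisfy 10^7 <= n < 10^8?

The leading digit cannot be 0 (9 options); the other 7 digits can be anything (10 options each).
Total: 9 x 10^7.

Final answer: 90000000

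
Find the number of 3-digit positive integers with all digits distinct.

First digit: 9 (not 0). Second: 9 (not first). Third: 8, etc.
Total: 9 x 9 x 8.

Final answer: 648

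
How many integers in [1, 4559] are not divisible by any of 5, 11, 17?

|div by 5|=911, |div by 11|=414, |div by 17|=268.
|div by 5&11|=82, |div by 5&17|=53, |div by 11&17|=24, |div by all|=4.
By inclusion-exclusion, divisible by at least one: 911+414+268-82-53-24+4 = 1438.
Not divisible by any: 4559 - 1438.

Final answer: 3121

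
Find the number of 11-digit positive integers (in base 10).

These are the integers in [10^10, 10^11), so the count is 10^11 - 10^10 = 9 x 10^10.

Final answer: 90000000000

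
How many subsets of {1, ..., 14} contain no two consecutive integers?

Condition on whether n belongs to the subset: if not, any valid subset of {1, ..., n-1} works (a(n-1)); if so, n-1 is excluded and the rest is a valid subset of {1, ..., n-2} (a(n-2)). Hence a(n) = a(n-1) + a(n-2), a(1)=2, a(2)=3.
Iterating the recurrence: a(1)=2, a(2)=3, a(3)=5, a(4)=8, a(5)=13, a(6)=21, a(7)=34, a(8)=55, a(9)=89, a(10)=144, a(11)=233, a(12)=377, a(13)=610, a(14)=987.

Final answer: 987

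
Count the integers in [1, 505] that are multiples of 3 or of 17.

Multiples of 3: 168. Multiples of 17: 29. Of both (lcm=51): 9.
By inclusion-exclusion: 168 + 29 - 9.

Final answer: 188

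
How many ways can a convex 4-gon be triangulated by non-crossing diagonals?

This is a standard Catalan-number count: the answer is C_n. Here n = 4 - 2 = 2.
C_n = C(2n,n) - C(2n,n+1), so C_{2} = C(4,2) - C(4,3) = 6 - 4.

Final answer: C_{2} = 2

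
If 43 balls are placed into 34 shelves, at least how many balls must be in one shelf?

By the pigeonhole principle: ceiling(43/34).

Final answer: 2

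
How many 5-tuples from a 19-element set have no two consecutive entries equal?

First character: 19 choices. Each subsequent: 18 choices (must differ from the previous one).
Total: 19 x 18^4.

Final answer: 19 x 18^{4} = 1994544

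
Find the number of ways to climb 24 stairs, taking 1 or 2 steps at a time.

Let f(n) count the ways. The last step is size 1 or 2, so f(n) = f(n-1) + f(n-2) with f(1)=1, f(2)=2.
Computing successive values: f(1)=1, f(2)=2, f(3)=3, f(4)=5, f(5)=8, f(6)=13, f(7)=21, f(8)=34, f(9)=55, f(10)=89, f(11)=144, f(12)=233, f(13)=377, f(14)=610, f(15)=987, f(16)=1597, f(17)=2584, f(18)=4181, f(19)=6765, f(20)=10946, f(21)=17711, f(22)=28657, f(23)=46368, f(24)=75025.

Final answer: 75025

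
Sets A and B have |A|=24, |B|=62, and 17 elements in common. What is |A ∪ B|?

|A union B| = |A| + |B| - |A intersect B| = 24 + 62 - 17.

Final answer: 69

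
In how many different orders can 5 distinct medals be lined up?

The number of ways to arrange 5 distinct objects is 5!.

Final answer: 5! = 120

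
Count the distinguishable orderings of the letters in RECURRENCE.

Letters (C:2, E:3, N:1, R:3, U:1). Total letters: 10.
Permutations = 10!/(3! x 3! x 2!).

Final answer: 50400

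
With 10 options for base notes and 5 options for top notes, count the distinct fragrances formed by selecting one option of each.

By the multiplication principle: 10 x 5.

Final answer: 50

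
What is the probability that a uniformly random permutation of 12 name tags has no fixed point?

D(n) = (n-1)(D(n-1) + D(n-2)), D(0)=1, D(1)=0.
Building up: D(2)=1, D(3)=2, D(4)=9, D(5)=44, D(6)=265, D(7)=1854, D(8)=14833, D(9)=133496, D(10)=1334961, D(11)=14684570, D(12)=176214841.
Total arrangements: 12! = 479001600.
Probability = D(12)/12! = 16019531/43545600.

Final answer: D(12)/12! = 176214841/479001600 = 0.367879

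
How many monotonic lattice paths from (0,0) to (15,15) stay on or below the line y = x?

Total monotonic paths to (15,15): C(30,15) = 155117520.
A path is bad iff it touches y = x + 1; reflecting its initial segment maps bad paths bijectively onto all paths to (14,16), of which there are C(30,16) = 145422675.
Valid Dyck paths: 155117520 - 145422675.
(Equivalently, C_{15} = C(30,15)/16 = 155117520/16.)

Final answer: C_{15} = 9694845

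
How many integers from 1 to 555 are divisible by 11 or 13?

Multiples of 11: 50. Multiples of 13: 42. Of both (lcm=143): 3.
By inclusion-exclusion: 50 + 42 - 3.

Final answer: 89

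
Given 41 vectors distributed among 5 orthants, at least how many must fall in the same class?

By pigeonhole with 41 objects and 5 categories: ceiling(41/5).

Final answer: 9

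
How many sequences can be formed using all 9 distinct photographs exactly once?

The number of ways to arrange 9 distinct objects is 9!.

Final answer: 9! = 362880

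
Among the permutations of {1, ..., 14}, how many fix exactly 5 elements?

Choose which 5 elements are fixed: C(14,5) = 2002.
Derange the remaining 9 using D(j) = (j-1)(D(j-1) + D(j-2)), D(0)=1, D(1)=0: D(2)=1, D(3)=2, D(4)=9, D(5)=44, D(6)=265, D(7)=1854, D(8)=14833, D(9)=133496.
Total: 2002 x 133496.

Final answer: C(14,5) D(9) = 267258992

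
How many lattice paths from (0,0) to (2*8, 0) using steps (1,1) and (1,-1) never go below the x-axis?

Total monotonic paths to (8,8): C(16,8) = 12870.
Reflecting each bad path at its first crossing gives a bijection with paths to (7,9): C(16,9) = 11440.
Valid Dyck paths: 12870 - 11440.
(Equivalently, C_{8} = C(16,8)/9 = 12870/9.)

Final answer: C_{8} = 1430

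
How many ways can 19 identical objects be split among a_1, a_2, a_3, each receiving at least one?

Substitute a'_i = a_i - 1 (so a'_i >= 0). Then sum a'_i = 19 - 3 = 16.
Stars and bars: C(16+3-1, 3-1) = C(18,2).

Final answer: C(18,2) = 153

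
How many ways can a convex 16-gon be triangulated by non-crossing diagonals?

The structures are counted by the Catalan number C_n. Here n = 16 - 2 = 14.
C_n = C(2n,n) - C(2n,n+1), so C_{14} = C(28,14) - C(28,15) = 40116600 - 37442160.

Final answer: C_{14} = 2674440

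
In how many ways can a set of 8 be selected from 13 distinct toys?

C(13,8) = 13!/(8! x (13-8)!).

Final answer: C(13,8) = 1287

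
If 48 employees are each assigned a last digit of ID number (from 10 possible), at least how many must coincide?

There are 10 possible values for last digit of ID number. With 48 employees and 10 categories, by pigeonhole: ceiling(48/10).

Final answer: 5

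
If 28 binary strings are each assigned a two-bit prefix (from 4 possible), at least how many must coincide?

There are 4 possible values for two-bit prefix. With 28 binary strings and 4 categories, by pigeonhole: ceiling(28/4).

Final answer: 7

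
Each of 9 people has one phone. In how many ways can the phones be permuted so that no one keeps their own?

Derangements satisfy D(n) = (n-1)(D(n-1) + D(n-2)), starting from D(0)=1, D(1)=0.
D(2) = 1 x (0 + 1) = 1
D(3) = 2 x (1 + 0) = 2
D(4) = 3 x (2 + 1) = 9
D(5) = 4 x (9 + 2) = 44
D(6) = 5 x (44 + 9) = 265
D(7) = 6 x (265 + 44) = 1854
D(8) = 7 x (1854 + 265) = 14833
D(9) = 8 x (D(8) + D(7)) = 8 x (14833 + 1854)

Final answer: D(9) = 133496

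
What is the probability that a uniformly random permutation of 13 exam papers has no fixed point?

D(n) = (n-1)(D(n-1) + D(n-2)), D(0)=1, D(1)=0.
Building up: D(2)=1, D(3)=2, D(4)=9, D(5)=44, D(6)=265, D(7)=1854, D(8)=14833, D(9)=133496, D(10)=1334961, D(11)=14684570, D(12)=176214841, D(13)=2290792932.
Total arrangements: 13! = 6227020800.
Probability = D(13)/13! = 63633137/172972800.

Final answer: D(13)/13! = 2290792932/6227020800 = 0.367879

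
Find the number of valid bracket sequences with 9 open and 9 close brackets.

The structures are counted by the Catalan number C_n. Here n = 9 (pairs).
C_n = C(2n,n)/(n+1), so C_{9} = C(18,9)/10 = 48620/10.

Final answer: C_{9} = 4862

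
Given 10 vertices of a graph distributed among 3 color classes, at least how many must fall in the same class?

By pigeonhole with 10 objects and 3 categories: ceiling(10/3).

Final answer: 4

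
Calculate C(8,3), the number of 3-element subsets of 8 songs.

C(8,3) = 8!/(3! x (8-3)!).

Final answer: C(8,3) = 56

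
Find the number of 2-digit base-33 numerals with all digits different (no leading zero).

First digit: 32 (nonzero). Second: 32 (not first). Third: 31, etc.
Total: 32 x 32.

Final answer: 1024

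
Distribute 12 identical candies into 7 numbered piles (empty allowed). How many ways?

Stars and bars: C(n+k-1, k-1) = C(18,6).

Final answer: C(18,6) = 18564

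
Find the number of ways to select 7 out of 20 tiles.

C(20,7) = 20!/(7! x (20-7)!).

Final answer: C(20,7) = 77520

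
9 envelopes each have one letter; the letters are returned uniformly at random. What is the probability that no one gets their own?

Derangements satisfy D(n) = (n-1)(D(n-1) + D(n-2)), starting from D(0)=1, D(1)=0.
Building up: D(2)=1, D(3)=2, D(4)=9, D(5)=44, D(6)=265, D(7)=1854, D(8)=14833, D(9)=133496.
Total arrangements: 9! = 362880.
Probability = D(9)/9! = 16687/45360.

Final answer: D(9)/9! = 133496/362880 = 0.367879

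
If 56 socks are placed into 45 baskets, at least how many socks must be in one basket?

By the pigeonhole principle: ceiling(56/45).

Final answer: 2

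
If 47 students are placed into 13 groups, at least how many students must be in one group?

By the pigeonhole principle: ceiling(47/13).

Final answer: 4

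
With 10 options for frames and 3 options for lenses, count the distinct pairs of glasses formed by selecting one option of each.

By the multiplication principle: 10 x 3.

Final answer: 30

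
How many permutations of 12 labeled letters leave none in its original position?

Use the recurrence D(n) = (n-1)(D(n-1) + D(n-2)) with D(0)=1, D(1)=0.
D(2) = 1 x (0 + 1) = 1
D(3) = 2 x (1 + 0) = 2
D(4) = 3 x (2 + 1) = 9
D(5) = 4 x (9 + 2) = 44
D(6) = 5 x (44 + 9) = 265
D(7) = 6 x (265 + 44) = 1854
D(8) = 7 x (1854 + 265) = 14833
D(9) = 8 x (14833 + 1854) = 133496
D(10) = 9 x (133496 + 14833) = 1334961
D(11) = 10 x (1334961 + 133496) = 14684570
D(12) = 11 x (D(11) + D(10)) = 11 x (14684570 + 1334961)

Final answer: D(12) = 176214841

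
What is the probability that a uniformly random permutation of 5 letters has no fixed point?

D(n) = (n-1)(D(n-1) + D(n-2)), D(0)=1, D(1)=0.
Building up: D(2)=1, D(3)=2, D(4)=9, D(5)=44.
Total arrangements: 5! = 120.
Probability = D(5)/5! = 11/30.

Final answer: D(5)/5! = 44/120 = 0.366667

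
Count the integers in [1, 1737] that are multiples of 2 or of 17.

Multiples of 2: 868. Multiples of 17: 102. Of both (lcm=34): 51.
By inclusion-exclusion: 868 + 102 - 51.

Final answer: 919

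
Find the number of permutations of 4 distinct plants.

The number of ways to arrange 4 distinct objects is 4!.

Final answer: 4! = 24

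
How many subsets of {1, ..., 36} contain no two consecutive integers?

Let a(n) count such subsets of {1, ..., n}. Either n is excluded (a(n-1) ways) or n is included, forcing n-1 out (a(n-2) ways), so a(n) = a(n-1) + a(n-2) with a(1)=2, a(2)=3.
Iterating the recurrence: a(1)=2, a(2)=3, a(3)=5, a(4)=8, a(5)=13, a(6)=21, a(7)=34, a(8)=55, a(9)=89, a(10)=144, a(11)=233, a(12)=377, a(13)=610, a(14)=987, a(15)=1597, a(16)=2584, a(17)=4181, a(18)=6765, a(19)=10946, a(20)=17711, a(21)=28657, a(22)=46368, a(23)=75025, a(24)=121393, a(25)=196418, a(26)=317811, a(27)=514229, a(28)=832040, a(29)=1346269, a(30)=2178309, a(31)=3524578, a(32)=5702887, a(33)=9227465, a(34)=14930352, a(35)=24157817, a(36)=39088169.

Final answer: 39088169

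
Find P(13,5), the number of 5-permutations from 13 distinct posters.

P(13,5) = 13!/(13-5)! = 13!/8!.

Final answer: P(13,5) = 154440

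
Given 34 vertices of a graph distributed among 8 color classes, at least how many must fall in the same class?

By pigeonhole with 34 objects and 8 categories: ceiling(34/8).

Final answer: 5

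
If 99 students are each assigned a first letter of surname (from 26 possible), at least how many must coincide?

There are 26 possible values for first letter of surname. With 99 students and 26 categories, by pigeonhole: ceiling(99/26).

Final answer: 4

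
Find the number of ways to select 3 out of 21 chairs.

C(21,3) = 21!/(3! x 18!).

Final answer: \binom{21}{3} = 1330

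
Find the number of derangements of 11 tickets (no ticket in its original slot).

Derangements satisfy D(n) = (n-1)(D(n-1) + D(n-2)), starting from D(0)=1, D(1)=0.
D(2) = 1 x (0 + 1) = 1
D(3) = 2 x (1 + 0) = 2
D(4) = 3 x (2 + 1) = 9
D(5) = 4 x (9 + 2) = 44
D(6) = 5 x (44 + 9) = 265
D(7) = 6 x (265 + 44) = 1854
D(8) = 7 x (1854 + 265) = 14833
D(9) = 8 x (14833 + 1854) = 133496
D(10) = 9 x (133496 + 14833) = 1334961
D(11) = 10 x (D(10) + D(9)) = 10 x (1334961 + 133496)

Final answer: D(11) = 14684570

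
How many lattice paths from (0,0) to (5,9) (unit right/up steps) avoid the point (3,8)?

Total paths to (5,9): C(14,9) = 2002.
Paths through (3,8): C(11,8) x C(3,1) = 495.
Avoiding (3,8): 2002 - 495.

Final answer: 1507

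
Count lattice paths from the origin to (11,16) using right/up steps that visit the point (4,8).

Paths (0,0)->(4,8): C(12,8) = 495.
Paths (4,8)->(11,16): C(15,8) = 6435.
By multiplication principle: 495 x 6435.

Final answer: 3185325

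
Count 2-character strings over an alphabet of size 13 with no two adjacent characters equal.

First character: 13 choices. Each subsequent: 12 choices (must differ from the previous one).
Total: 13 x 12^1.

Final answer: 13 x 12^{1} = 156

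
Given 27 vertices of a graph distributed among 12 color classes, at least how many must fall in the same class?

By pigeonhole with 27 objects and 12 categories: ceiling(27/12).

Final answer: 3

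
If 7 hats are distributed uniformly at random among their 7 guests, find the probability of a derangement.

Use the recurrence D(n) = (n-1)(D(n-1) + D(n-2)) with D(0)=1, D(1)=0.
Building up: D(2)=1, D(3)=2, D(4)=9, D(5)=44, D(6)=265, D(7)=1854.
Total arrangements: 7! = 5040.
Probability = D(7)/7! = 103/280.

Final answer: D(7)/7! = 1854/5040 = 0.367857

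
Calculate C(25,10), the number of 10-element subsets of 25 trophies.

C(25,10) = 25!/(10! x 15!).

Final answer: \binom{25}{10} = 3268760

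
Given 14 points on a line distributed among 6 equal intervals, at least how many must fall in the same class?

By pigeonhole with 14 objects and 6 categories: ceiling(14/6).

Final answer: 3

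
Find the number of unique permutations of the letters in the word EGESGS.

Letters (E:2, G:2, S:2). Total letters: 6.
Permutations = 6!/(2! x 2! x 2!).

Final answer: 90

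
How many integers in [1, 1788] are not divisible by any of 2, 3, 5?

|div by 2|=894, |div by 3|=596, |div by 5|=357.
|div by 2&3|=298, |div by 2&5|=178, |div by 3&5|=119, |div by all|=59.
By inclusion-exclusion, divisible by at least one: 894+596+357-298-178-119+59 = 1311.
Not divisible by any: 1788 - 1311.

Final answer: 477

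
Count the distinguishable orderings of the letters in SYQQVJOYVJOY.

Letters (J:2, O:2, Q:2, S:1, V:2, Y:3). Total letters: 12.
Permutations = 12!/(3! x 2! x 2! x 2! x 2!).

Final answer: 4989600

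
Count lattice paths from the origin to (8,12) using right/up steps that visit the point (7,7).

Paths (0,0)->(7,7): C(14,7) = 3432.
Paths (7,7)->(8,12): C(6,5) = 6.
By multiplication principle: 3432 x 6.

Final answer: 20592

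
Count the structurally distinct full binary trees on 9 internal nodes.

The structures are counted by the Catalan number C_n. Here n = 9.
C_n = C(2n,n)/(n+1), so C_{9} = C(18,9)/10 = 48620/10.

Final answer: C_{9} = 4862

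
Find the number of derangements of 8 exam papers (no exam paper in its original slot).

D(n) = (n-1)(D(n-1) + D(n-2)), D(0)=1, D(1)=0.
D(2) = 1 x (0 + 1) = 1
D(3) = 2 x (1 + 0) = 2
D(4) = 3 x (2 + 1) = 9
D(5) = 4 x (9 + 2) = 44
D(6) = 5 x (44 + 9) = 265
D(7) = 6 x (265 + 44) = 1854
D(8) = 7 x (D(7) + D(6)) = 7 x (1854 + 265)

Final answer: D(8) = 14833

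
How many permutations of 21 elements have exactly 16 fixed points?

Choose which 16 elements are fixed: C(21,16) = 20349.
Derange the remaining 5 using D(j) = (j-1)(D(j-1) + D(j-2)), D(0)=1, D(1)=0: D(2)=1, D(3)=2, D(4)=9, D(5)=44.
Total: 20349 x 44.

Final answer: C(21,16) D(5) = 895356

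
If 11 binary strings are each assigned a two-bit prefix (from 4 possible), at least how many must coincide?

There are 4 possible values for two-bit prefix. With 11 binary strings and 4 categories, by pigeonhole: ceiling(11/4).

Final answer: 3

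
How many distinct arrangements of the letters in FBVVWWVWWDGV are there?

Letters (B:1, D:1, F:1, G:1, V:4, W:4). Total letters: 12.
Permutations = 12!/(4! x 4!).

Final answer: 831600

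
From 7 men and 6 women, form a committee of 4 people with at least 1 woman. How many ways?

Sum over valid woman counts:
C(6,1)C(7,3) = 210
C(6,2)C(7,2) = 315
C(6,3)C(7,1) = 140
C(6,4)C(7,0) = 15
Total: 210 + 315 + 140 + 15.

Final answer: 680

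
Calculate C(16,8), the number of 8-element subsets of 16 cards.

C(16,8) = 16!/(8! x (16-8)!).

Final answer: C(16,8) = 12870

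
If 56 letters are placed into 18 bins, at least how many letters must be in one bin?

By the pigeonhole principle: ceiling(56/18).

Final answer: 4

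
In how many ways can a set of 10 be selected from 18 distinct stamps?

C(18,10) = 18!/(10! x 8!).

Final answer: \binom{18}{10} = 43758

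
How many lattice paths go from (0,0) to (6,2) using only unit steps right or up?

Each path has 6 right steps and 2 up steps in some order (8 steps total).
Choose which 2 of the 8 steps are up: C(8,2).

Final answer: C(8,2) = 28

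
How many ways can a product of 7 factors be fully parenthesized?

This is counted by the nth Catalan number C_n. Here n = 7 - 1 = 6.
C_n = C(2n,n) - C(2n,n+1), so C_{6} = C(12,6) - C(12,7) = 924 - 792.

Final answer: C_{6} = 132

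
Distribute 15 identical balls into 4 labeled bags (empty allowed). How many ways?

Stars and bars: C(n+k-1, k-1) = C(18,3).

Final answer: C(18,3) = 816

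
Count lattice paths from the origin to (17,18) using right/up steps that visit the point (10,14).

Paths (0,0)->(10,14): C(24,14) = 1961256.
Paths (10,14)->(17,18): C(11,4) = 330.
By multiplication principle: 1961256 x 330.

Final answer: 647214480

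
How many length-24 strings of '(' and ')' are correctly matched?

The structures are counted by the Catalan number C_n. Here n = 12 (pairs).
C_n = (2n)!/(n!(n+1)!), so C_{12} = 24!/(12! x 13!) = C(24,12)/13 = 2704156/13.

Final answer: C_{12} = 208012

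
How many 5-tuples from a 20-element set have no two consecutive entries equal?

Let g(n) count such strings. g(1) = 20, and each valid string of length n-1 extends in 19 ways (any symbol but the last), so g(n) = 19 g(n-1).
Total: g(5) = 20 x 19^4.

Final answer: 20 x 19^{4} = 2606420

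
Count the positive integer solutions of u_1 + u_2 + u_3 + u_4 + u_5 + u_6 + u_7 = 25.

Substitute u'_i = u_i - 1 (so u'_i >= 0). Then sum u'_i = 25 - 7 = 18.
Stars and bars: C(18+7-1, 7-1) = C(24,6).

Final answer: C(24,6) = 134596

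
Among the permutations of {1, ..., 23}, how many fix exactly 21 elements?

Choose which 21 elements are fixed: C(23,21) = 253.
Derange the remaining 2 using D(j) = (j-1)(D(j-1) + D(j-2)), D(0)=1, D(1)=0: D(2)=1.
Total: 253 x 1.

Final answer: C(23,21) D(2) = 253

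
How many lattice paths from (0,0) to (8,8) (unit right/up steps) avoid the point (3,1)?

Total paths to (8,8): C(16,8) = 12870.
Paths through (3,1): C(4,1) x C(12,7) = 3168.
Avoiding (3,1): 12870 - 3168.

Final answer: 9702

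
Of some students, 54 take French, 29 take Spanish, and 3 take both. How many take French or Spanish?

|A union B| = |A| + |B| - |A intersect B| = 54 + 29 - 3.

Final answer: 80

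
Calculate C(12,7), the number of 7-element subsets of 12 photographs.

C(12,7) = 12!/(7! x 5!).

Final answer: \binom{12}{7} = 792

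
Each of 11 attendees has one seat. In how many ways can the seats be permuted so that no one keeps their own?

Use the recurrence D(n) = (n-1)(D(n-1) + D(n-2)) with D(0)=1, D(1)=0.
D(2) = 1 x (0 + 1) = 1
D(3) = 2 x (1 + 0) = 2
D(4) = 3 x (2 + 1) = 9
D(5) = 4 x (9 + 2) = 44
D(6) = 5 x (44 + 9) = 265
D(7) = 6 x (265 + 44) = 1854
D(8) = 7 x (1854 + 265) = 14833
D(9) = 8 x (14833 + 1854) = 133496
D(10) = 9 x (133496 + 14833) = 1334961
D(11) = 10 x (D(10) + D(9)) = 10 x (1334961 + 133496)

Final answer: D(11) = 14684570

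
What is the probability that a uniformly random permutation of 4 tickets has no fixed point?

Derangements satisfy D(n) = (n-1)(D(n-1) + D(n-2)), starting from D(0)=1, D(1)=0.
Building up: D(2)=1, D(3)=2, D(4)=9.
Total arrangements: 4! = 24.
Probability = D(4)/4! = 3/8.

Final answer: D(4)/4! = 9/24 = 0.375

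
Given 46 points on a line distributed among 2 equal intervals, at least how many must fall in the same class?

By pigeonhole with 46 objects and 2 categories: ceiling(46/2).

Final answer: 23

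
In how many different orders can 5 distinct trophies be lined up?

The number of ways to arrange 5 distinct objects is 5!.

Final answer: 5! = 120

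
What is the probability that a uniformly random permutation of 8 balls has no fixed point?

Derangements satisfy D(n) = (n-1)(D(n-1) + D(n-2)), starting from D(0)=1, D(1)=0.
Building up: D(2)=1, D(3)=2, D(4)=9, D(5)=44, D(6)=265, D(7)=1854, D(8)=14833.
Total arrangements: 8! = 40320.
Probability = D(8)/8! = 2119/5760.

Final answer: D(8)/8! = 14833/40320 = 0.367882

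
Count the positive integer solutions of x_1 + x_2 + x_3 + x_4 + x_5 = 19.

Substitute x'_i = x_i - 1 (so x'_i >= 0). Then sum x'_i = 19 - 5 = 14.
Stars and bars: C(14+5-1, 5-1) = C(18,4).

Final answer: C(18,4) = 3060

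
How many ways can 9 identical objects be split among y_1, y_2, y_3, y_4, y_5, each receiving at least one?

Substitute y'_i = y_i - 1 (so y'_i >= 0). Then sum y'_i = 9 - 5 = 4.
Stars and bars: C(4+5-1, 5-1) = C(8,4).

Final answer: C(8,4) = 70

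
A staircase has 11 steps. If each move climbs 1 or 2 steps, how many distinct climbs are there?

Let f(n) be the number of climbs. Removing the last move (1 or 2 steps) gives f(n) = f(n-1) + f(n-2); base cases f(1)=1, f(2)=2.
Iterating the recurrence: f(1)=1, f(2)=2, f(3)=3, f(4)=5, f(5)=8, f(6)=13, f(7)=21, f(8)=34, f(9)=55, f(10)=89, f(11)=144.

Final answer: 144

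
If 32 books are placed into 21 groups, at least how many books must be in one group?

By the pigeonhole principle: ceiling(32/21).

Final answer: 2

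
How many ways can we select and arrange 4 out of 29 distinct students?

P(29,4) = 29!/(29-4)! = 29!/25!.

Final answer: P(29,4) = 570024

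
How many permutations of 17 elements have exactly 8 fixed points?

Choose which 8 elements are fixed: C(17,8) = 24310.
Derange the remaining 9 using D(j) = (j-1)(D(j-1) + D(j-2)), D(0)=1, D(1)=0: D(2)=1, D(3)=2, D(4)=9, D(5)=44, D(6)=265, D(7)=1854, D(8)=14833, D(9)=133496.
Total: 24310 x 133496.

Final answer: C(17,8) D(9) = 3245287760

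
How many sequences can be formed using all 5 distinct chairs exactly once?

The number of ways to arrange 5 distinct objects is 5!.

Final answer: 5! = 120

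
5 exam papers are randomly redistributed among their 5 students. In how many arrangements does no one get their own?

Derangements satisfy D(n) = (n-1)(D(n-1) + D(n-2)), starting from D(0)=1, D(1)=0.
D(2) = 1 x (0 + 1) = 1
D(3) = 2 x (1 + 0) = 2
D(4) = 3 x (2 + 1) = 9
D(5) = 4 x (D(4) + D(3)) = 4 x (9 + 2)

Final answer: D(5) = 44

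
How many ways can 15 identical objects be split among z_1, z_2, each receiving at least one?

Substitute z'_i = z_i - 1 (so z'_i >= 0). Then sum z'_i = 15 - 2 = 13.
Stars and bars: C(13+2-1, 2-1) = C(14,1).

Final answer: C(14,1) = 14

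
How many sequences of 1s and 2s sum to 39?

Condition on the final move: it is a 1-step (f(n-1) ways to get there) or a 2-step (f(n-2) ways), so f(n) = f(n-1) + f(n-2), with f(1)=1, f(2)=2.
Iterating the recurrence: f(1)=1, f(2)=2, f(3)=3, f(4)=5, f(5)=8, f(6)=13, f(7)=21, f(8)=34, f(9)=55, f(10)=89, f(11)=144, f(12)=233, f(13)=377, f(14)=610, f(15)=987, f(16)=1597, f(17)=2584, f(18)=4181, f(19)=6765, f(20)=10946, f(21)=17711, f(22)=28657, f(23)=46368, f(24)=75025, f(25)=121393, f(26)=196418, f(27)=317811, f(28)=514229, f(29)=832040, f(30)=1346269, f(31)=2178309, f(32)=3524578, f(33)=5702887, f(34)=9227465, f(35)=14930352, f(36)=24157817, f(37)=39088169, f(38)=63245986, f(39)=102334155.

Final answer: 102334155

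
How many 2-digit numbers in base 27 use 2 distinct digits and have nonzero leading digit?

First digit: 26 (nonzero). Second: 26 (not first). Third: 25, etc.
Total: 26 x 26.

Final answer: 676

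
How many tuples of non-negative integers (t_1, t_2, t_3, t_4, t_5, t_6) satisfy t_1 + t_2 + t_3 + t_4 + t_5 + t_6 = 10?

Stars and bars with 10 stars and 5 bars:
C(10+6-1, 6-1) = C(15,5).

Final answer: C(15,5) = 3003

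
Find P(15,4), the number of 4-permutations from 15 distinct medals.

P(15,4) = 15!/(15-4)! = 15!/11!.

Final answer: P(15,4) = 32760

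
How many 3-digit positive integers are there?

The leading digit cannot be 0 (9 options); the other 2 digits can be anything (10 options each).
Total: 9 x 10^2.

Final answer: 900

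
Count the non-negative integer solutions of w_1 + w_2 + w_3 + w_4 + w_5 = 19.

Stars and bars with 19 stars and 4 bars:
C(19+5-1, 5-1) = C(23,4).

Final answer: C(23,4) = 8855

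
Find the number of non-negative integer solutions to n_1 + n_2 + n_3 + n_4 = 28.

Stars and bars with 28 stars and 3 bars:
C(28+4-1, 4-1) = C(31,3).

Final answer: C(31,3) = 4495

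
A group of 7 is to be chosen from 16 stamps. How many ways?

C(16,7) = 16!/(7! x 9!).

Final answer: \binom{16}{7} = 11440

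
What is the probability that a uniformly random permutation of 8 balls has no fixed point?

Use the recurrence D(n) = (n-1)(D(n-1) + D(n-2)) with D(0)=1, D(1)=0.
Building up: D(2)=1, D(3)=2, D(4)=9, D(5)=44, D(6)=265, D(7)=1854, D(8)=14833.
Total arrangements: 8! = 40320.
Probability = D(8)/8! = 2119/5760.

Final answer: D(8)/8! = 14833/40320 = 0.367882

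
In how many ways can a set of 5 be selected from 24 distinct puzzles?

C(24,5) = 24!/(5! x (24-5)!).

Final answer: C(24,5) = 42504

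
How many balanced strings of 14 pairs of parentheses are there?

The structures are counted by the Catalan number C_n. Here n = 14 (pairs).
C_n = C(2n,n)/(n+1), so C_{14} = C(28,14)/15 = 40116600/15.

Final answer: C_{14} = 2674440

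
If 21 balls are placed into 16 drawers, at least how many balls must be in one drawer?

By the pigeonhole principle: ceiling(21/16).

Final answer: 2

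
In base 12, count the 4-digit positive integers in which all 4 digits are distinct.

First digit: 11 (nonzero). Second: 11 (not first). Third: 10, etc.
Total: 11 x 11 x 10 x 9.

Final answer: 10890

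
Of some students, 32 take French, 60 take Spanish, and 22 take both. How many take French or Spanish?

|A union B| = |A| + |B| - |A intersect B| = 32 + 60 - 22.

Final answer: 70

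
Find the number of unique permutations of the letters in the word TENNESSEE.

Letters (E:4, N:2, S:2, T:1). Total letters: 9.
Permutations = 9!/(4! x 2! x 2!).

Final answer: 3780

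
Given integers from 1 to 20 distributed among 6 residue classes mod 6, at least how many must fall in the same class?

By pigeonhole with 20 objects and 6 categories: ceiling(20/6).

Final answer: 4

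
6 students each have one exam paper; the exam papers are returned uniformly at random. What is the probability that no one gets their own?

D(n) = (n-1)(D(n-1) + D(n-2)), D(0)=1, D(1)=0.
Building up: D(2)=1, D(3)=2, D(4)=9, D(5)=44, D(6)=265.
Total arrangements: 6! = 720.
Probability = D(6)/6! = 53/144.

Final answer: D(6)/6! = 265/720 = 0.368056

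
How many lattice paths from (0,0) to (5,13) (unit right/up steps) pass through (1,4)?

Paths (0,0)->(1,4): C(5,4) = 5.
Paths (1,4)->(5,13): C(13,9) = 715.
By multiplication principle: 5 x 715.

Final answer: 3575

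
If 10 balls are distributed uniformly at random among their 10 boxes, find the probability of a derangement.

Use the recurrence D(n) = (n-1)(D(n-1) + D(n-2)) with D(0)=1, D(1)=0.
Building up: D(2)=1, D(3)=2, D(4)=9, D(5)=44, D(6)=265, D(7)=1854, D(8)=14833, D(9)=133496, D(10)=1334961.
Total arrangements: 10! = 3628800.
Probability = D(10)/10! = 16481/44800.

Final answer: D(10)/10! = 1334961/3628800 = 0.367879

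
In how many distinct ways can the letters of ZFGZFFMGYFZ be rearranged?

Letters (F:4, G:2, M:1, Y:1, Z:3). Total letters: 11.
Permutations = 11!/(4! x 3! x 2!).

Final answer: 138600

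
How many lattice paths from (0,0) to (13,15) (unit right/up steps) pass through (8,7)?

Paths (0,0)->(8,7): C(15,7) = 6435.
Paths (8,7)->(13,15): C(13,8) = 1287.
By multiplication principle: 6435 x 1287.

Final answer: 8281845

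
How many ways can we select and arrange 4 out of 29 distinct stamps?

P(29,4) = 29!/(29-4)! = 29!/25!.

Final answer: P(29,4) = 570024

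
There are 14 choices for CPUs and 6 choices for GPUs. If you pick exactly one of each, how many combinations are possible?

By the multiplication principle: 14 x 6.

Final answer: 84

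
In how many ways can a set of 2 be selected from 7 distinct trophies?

C(7,2) = 7!/(2! x (7-2)!).

Final answer: C(7,2) = 21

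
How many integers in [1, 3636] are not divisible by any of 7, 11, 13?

|div by 7|=519, |div by 11|=330, |div by 13|=279.
|div by 7&11|=47, |div by 7&13|=39, |div by 11&13|=25, |div by all|=3.
By inclusion-exclusion, divisible by at least one: 519+330+279-47-39-25+3 = 1020.
Not divisible by any: 3636 - 1020.

Final answer: 2616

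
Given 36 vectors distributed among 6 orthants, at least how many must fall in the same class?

By pigeonhole with 36 objects and 6 categories: ceiling(36/6).

Final answer: 6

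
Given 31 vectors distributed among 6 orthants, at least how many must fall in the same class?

By pigeonhole with 31 objects and 6 categories: ceiling(31/6).

Final answer: 6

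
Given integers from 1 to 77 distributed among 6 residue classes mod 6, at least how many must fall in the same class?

By pigeonhole with 77 objects and 6 categories: ceiling(77/6).

Final answer: 13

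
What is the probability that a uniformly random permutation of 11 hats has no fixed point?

D(n) = (n-1)(D(n-1) + D(n-2)), D(0)=1, D(1)=0.
Building up: D(2)=1, D(3)=2, D(4)=9, D(5)=44, D(6)=265, D(7)=1854, D(8)=14833, D(9)=133496, D(10)=1334961, D(11)=14684570.
Total arrangements: 11! = 39916800.
Probability = D(11)/11! = 1468457/3991680.

Final answer: D(11)/11! = 14684570/39916800 = 0.367879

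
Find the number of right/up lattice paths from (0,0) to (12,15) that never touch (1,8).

Total paths to (12,15): C(27,15) = 17383860.
Paths through (1,8): C(9,8) x C(18,7) = 286416.
Avoiding (1,8): 17383860 - 286416.

Final answer: 17097444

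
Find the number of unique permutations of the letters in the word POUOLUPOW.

Letters (L:1, O:3, P:2, U:2, W:1). Total letters: 9.
Permutations = 9!/(3! x 2! x 2!).

Final answer: 15120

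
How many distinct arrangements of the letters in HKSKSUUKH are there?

Letters (H:2, K:3, S:2, U:2). Total letters: 9.
Permutations = 9!/(3! x 2! x 2! x 2!).

Final answer: 7560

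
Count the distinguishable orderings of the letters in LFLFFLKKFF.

Letters (F:5, K:2, L:3). Total letters: 10.
Permutations = 10!/(5! x 3! x 2!).

Final answer: 2520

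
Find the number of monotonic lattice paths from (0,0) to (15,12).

Each path has 15 right steps and 12 up steps in some order (27 steps total).
Choose which 12 of the 27 steps are up: C(27,12).

Final answer: C(27,12) = 17383860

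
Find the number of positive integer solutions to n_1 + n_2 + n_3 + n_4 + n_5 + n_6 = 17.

Substitute n'_i = n_i - 1 (so n'_i >= 0). Then sum n'_i = 17 - 6 = 11.
Stars and bars: C(11+6-1, 6-1) = C(16,5).

Final answer: C(16,5) = 4368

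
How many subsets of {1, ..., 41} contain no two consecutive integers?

Let a(n) count such subsets of {1, ..., n}. Either n is excluded (a(n-1) ways) or n is included, forcing n-1 out (a(n-2) ways), so a(n) = a(n-1) + a(n-2) with a(1)=2, a(2)=3.
Building up term by term: a(1)=2, a(2)=3, a(3)=5, a(4)=8, a(5)=13, a(6)=21, a(7)=34, a(8)=55, a(9)=89, a(10)=144, a(11)=233, a(12)=377, a(13)=610, a(14)=987, a(15)=1597, a(16)=2584, a(17)=4181, a(18)=6765, a(19)=10946, a(20)=17711, a(21)=28657, a(22)=46368, a(23)=75025, a(24)=121393, a(25)=196418, a(26)=317811, a(27)=514229, a(28)=832040, a(29)=1346269, a(30)=2178309, a(31)=3524578, a(32)=5702887, a(33)=9227465, a(34)=14930352, a(35)=24157817, a(36)=39088169, a(37)=63245986, a(38)=102334155, a(39)=165580141, a(40)=267914296, a(41)=433494437.

Final answer: 433494437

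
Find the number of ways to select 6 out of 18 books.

C(18,6) = 18!/(6! x (18-6)!).

Final answer: C(18,6) = 18564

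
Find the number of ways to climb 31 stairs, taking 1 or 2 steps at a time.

Condition on the final move: it is a 1-step (f(n-1) ways to get there) or a 2-step (f(n-2) ways), so f(n) = f(n-1) + f(n-2), with f(1)=1, f(2)=2.
Building up term by term: f(1)=1, f(2)=2, f(3)=3, f(4)=5, f(5)=8, f(6)=13, f(7)=21, f(8)=34, f(9)=55, f(10)=89, f(11)=144, f(12)=233, f(13)=377, f(14)=610, f(15)=987, f(16)=1597, f(17)=2584, f(18)=4181, f(19)=6765, f(20)=10946, f(21)=17711, f(22)=28657, f(23)=46368, f(24)=75025, f(25)=121393, f(26)=196418, f(27)=317811, f(28)=514229, f(29)=832040, f(30)=1346269, f(31)=2178309.

Final answer: 2178309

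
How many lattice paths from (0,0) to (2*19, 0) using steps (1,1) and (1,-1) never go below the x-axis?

Total monotonic paths to (19,19): C(38,19) = 35345263800.
By the reflection principle, paths that go above the diagonal number C(38,20) = 33578000610.
Valid Dyck paths: 35345263800 - 33578000610.
(This is the Catalan number C_{19}.)

Final answer: C_{19} = 1767263190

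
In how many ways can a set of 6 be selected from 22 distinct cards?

C(22,6) = 22!/(6! x (22-6)!).

Final answer: C(22,6) = 74613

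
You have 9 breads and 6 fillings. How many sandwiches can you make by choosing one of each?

By the multiplication principle: 9 x 6.

Final answer: 54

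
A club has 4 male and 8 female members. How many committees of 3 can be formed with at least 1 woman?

Sum over valid woman counts:
C(8,1)C(4,2) = 48
C(8,2)C(4,1) = 112
C(8,3)C(4,0) = 56
Total: 48 + 112 + 56.

Final answer: 216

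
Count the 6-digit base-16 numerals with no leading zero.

These are the integers in [16^5, 16^6), so the count is 16^6 - 16^5 = 15 x 16^5.

Final answer: 15728640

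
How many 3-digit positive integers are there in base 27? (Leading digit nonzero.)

Leading digit: 26 options (nonzero). Other 2 digit(s): 27 options each.
Total: 26 x 27^2.

Final answer: 18954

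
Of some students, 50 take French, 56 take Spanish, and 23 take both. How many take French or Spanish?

|A union B| = |A| + |B| - |A intersect B| = 50 + 56 - 23.

Final answer: 83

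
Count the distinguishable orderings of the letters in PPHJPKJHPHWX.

Letters (H:3, J:2, K:1, P:4, W:1, X:1). Total letters: 12.
Permutations = 12!/(4! x 3! x 2!).

Final answer: 1663200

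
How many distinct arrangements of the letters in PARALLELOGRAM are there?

Letters (A:3, E:1, G:1, L:3, M:1, O:1, P:1, R:2). Total letters: 13.
Permutations = 13!/(3! x 3! x 2!).

Final answer: 86486400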